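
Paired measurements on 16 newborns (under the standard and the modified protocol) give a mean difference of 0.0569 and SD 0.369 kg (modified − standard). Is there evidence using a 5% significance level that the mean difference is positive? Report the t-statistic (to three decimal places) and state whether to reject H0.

H0: μ_d = 0; H1: μ_d > 0 (paired t-test on the differences, right-tailed).
t = d̄/(s_d/√n) = 0.0569/(0.369/√16) = 0.617
df = n − 1 = 15
p-value = P(T ≥ 0.617) ≈ 0.273
Since p ≈ 0.273 > α = 0.05, fail to reject H0; the data do not provide sufficient evidence against H0.

t = 0.617; fail to reject H0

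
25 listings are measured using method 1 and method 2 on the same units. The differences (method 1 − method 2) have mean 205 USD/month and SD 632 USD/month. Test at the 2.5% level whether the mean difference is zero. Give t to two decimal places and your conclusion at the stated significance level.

H0: μ_d = 0; H1: μ_d ≠ 0 (paired t-test on the differences, two-sided).
t = d̄/(s_d/√n) = 205/(632/√25) = 1.62
df = n − 1 = 24
Two-sided p-value ≈ 0.118
Since p ≈ 0.118 > α = 0.025, fail to reject H0; the data do not provide sufficient evidence against H0.

t = 1.62; fail to reject H0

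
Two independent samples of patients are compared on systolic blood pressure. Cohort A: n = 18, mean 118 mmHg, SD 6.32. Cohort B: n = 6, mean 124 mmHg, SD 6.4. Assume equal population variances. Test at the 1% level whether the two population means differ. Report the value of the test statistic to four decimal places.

-2.0081

Let group 1 = cohort A, group 2 = cohort B. H0: μ_1 = μ_2; H1: μ_1 ≠ μ_2 (two-sample pooled-variance t-test, two-sided).
s_p² = [(18−1)·6.32² + (6−1)·6.4²]/(18+6−2) = 40.1737
t = (118 − 124)/√[40.1737·(1/18 + 1/6)] = -2.0081
df = n₁ + n₂ − 2 = 22
Two-sided p-value ≈ 0.0571
Since p ≈ 0.0571 > α = 0.01, fail to reject H0; the data do not provide sufficient evidence against H0.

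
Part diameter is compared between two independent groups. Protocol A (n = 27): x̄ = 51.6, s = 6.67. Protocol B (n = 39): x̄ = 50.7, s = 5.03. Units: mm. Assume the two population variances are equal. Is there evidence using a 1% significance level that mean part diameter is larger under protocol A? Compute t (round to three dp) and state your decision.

t = 0.625; fail to reject H0

Let group 1 = protocol A, group 2 = protocol B. H0: μ_1 = μ_2; H1: μ_1 > μ_2 (two-sample pooled-variance t-test, right-tailed).
s_p² = [(27−1)·6.67² + (39−1)·5.03²]/(27+39−2) = 33.096
t = (51.6 − 50.7)/√[33.096·(1/27 + 1/39)] = 0.625
df = n₁ + n₂ − 2 = 64
p-value = P(T ≥ 0.625) ≈ 0.267
Since p ≈ 0.267 > α = 0.01, fail to reject H0; the data do not provide sufficient evidence against H0.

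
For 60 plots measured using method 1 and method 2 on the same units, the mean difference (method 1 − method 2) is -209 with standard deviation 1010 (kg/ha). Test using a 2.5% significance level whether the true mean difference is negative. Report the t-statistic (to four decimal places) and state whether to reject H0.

t = -1.6029; fail to reject H0

H0: μ_d = 0; H1: μ_d < 0 (paired t-test on the differences, left-tailed).
t = d̄/(s_d/√n) = -209/(1010/√60) = -1.6029
df = n − 1 = 59
p-value = P(T ≤ -1.6029) ≈ 0.0572
Since p ≈ 0.0572 > α = 0.025, fail to reject H0; the data do not provide sufficient evidence against H0.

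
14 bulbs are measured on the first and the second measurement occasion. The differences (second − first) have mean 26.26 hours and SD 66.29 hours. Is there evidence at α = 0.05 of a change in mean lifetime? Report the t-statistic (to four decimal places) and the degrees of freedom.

H0: μ_d = 0; H1: μ_d ≠ 0 (paired t-test on the differences, two-sided).
t = d̄/(s_d/√n) = 26.26/(66.29/√14) = 1.4822
df = n − 1 = 13
Two-sided p-value ≈ 0.1621
Since p ≈ 0.1621 > α = 0.05, fail to reject H0; the data do not provide sufficient evidence against H0.

t = 1.4822, df = 13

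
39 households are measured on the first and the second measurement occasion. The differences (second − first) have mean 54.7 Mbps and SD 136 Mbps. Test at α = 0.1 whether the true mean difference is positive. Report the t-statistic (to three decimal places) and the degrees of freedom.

H0: μ_d = 0; H1: μ_d > 0 (paired t-test on the differences, right-tailed).
t = d̄/(s_d/√n) = 54.7/(136/√39) = 2.512
df = n − 1 = 38
p-value = P(T ≥ 2.512) ≈ 0.0082
Since p ≈ 0.0082 < α = 0.1, reject H0; the evidence is statistically significant.

t = 2.512, df = 38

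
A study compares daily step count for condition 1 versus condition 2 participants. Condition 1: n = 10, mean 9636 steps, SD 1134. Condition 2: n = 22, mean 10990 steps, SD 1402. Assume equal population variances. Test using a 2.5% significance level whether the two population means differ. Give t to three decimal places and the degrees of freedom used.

t = -2.675, df = 30

Let group 1 = condition 1, group 2 = condition 2. H0: μ_1 = μ_2; H1: μ_1 ≠ μ_2 (two-sample pooled-variance t-test, two-sided).
s_p² = [(10−1)·1134² + (22−1)·1402²]/(10+22−2) = 1761710
t = (9636 − 10990)/√[1761710·(1/10 + 1/22)] = -2.675
df = n₁ + n₂ − 2 = 30
Two-sided p-value ≈ 0.012
Since p ≈ 0.012 < α = 0.025, reject H0; the data support H1.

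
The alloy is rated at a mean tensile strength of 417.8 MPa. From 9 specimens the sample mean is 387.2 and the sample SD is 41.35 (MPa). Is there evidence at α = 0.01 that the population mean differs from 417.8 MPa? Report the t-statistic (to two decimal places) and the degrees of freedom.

t = -2.22, df = 8

H0: μ = 417.8; H1: μ ≠ 417.8 (one-sample t-test, two-sided).
t = (x̄ − μ₀)/(s/√n) = (387.2 − 417.8)/(41.35/√9) = -2.22
df = n − 1 = 8
Two-sided p-value ≈ 0.0572
Since p ≈ 0.0572 > α = 0.01, fail to reject H0; the data do not provide sufficient evidence against H0.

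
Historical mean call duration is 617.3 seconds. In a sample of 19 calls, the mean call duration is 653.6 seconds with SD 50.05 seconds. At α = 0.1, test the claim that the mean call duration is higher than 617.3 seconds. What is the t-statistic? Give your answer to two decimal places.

H0: μ = 617.3; H1: μ > 617.3 (one-sample t-test, right-tailed).
t = (x̄ − μ₀)/(s/√n) = (653.6 − 617.3)/(50.05/√19) = 3.16
df = n − 1 = 18
p-value = P(T ≥ 3.16) ≈ 0.0027
Since p ≈ 0.0027 < α = 0.1, reject H0; the evidence is statistically significant.

3.16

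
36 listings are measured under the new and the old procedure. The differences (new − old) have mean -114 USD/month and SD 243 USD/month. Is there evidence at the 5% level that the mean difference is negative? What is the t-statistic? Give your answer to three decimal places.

H0: μ_d = 0; H1: μ_d < 0 (paired t-test on the differences, left-tailed).
t = d̄/(s_d/√n) = -114/(243/√36) = -2.815
df = n − 1 = 35
p-value = P(T ≤ -2.815) ≈ 0.0040
Since p ≈ 0.0040 < α = 0.05, reject H0; the evidence is statistically significant.

-2.815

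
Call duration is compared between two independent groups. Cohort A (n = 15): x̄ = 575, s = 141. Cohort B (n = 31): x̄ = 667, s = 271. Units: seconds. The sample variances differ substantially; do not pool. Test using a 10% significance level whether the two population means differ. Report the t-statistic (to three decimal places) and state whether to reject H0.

t = -1.514; fail to reject H0

Let group 1 = cohort A, group 2 = cohort B. H0: μ_1 = μ_2; H1: μ_1 ≠ μ_2 (Welch's two-sample t-test, two-sided).
t = (x̄_1 − x̄_2)/√(s_1²/n_1 + s_2²/n_2) = (575 − 667)/√(141²/15 + 271²/31) = -1.514
Welch–Satterthwaite df ≈ 43.67
Two-sided p-value ≈ 0.1373
Since p ≈ 0.1373 > α = 0.1, fail to reject H0; the evidence is not statistically significant.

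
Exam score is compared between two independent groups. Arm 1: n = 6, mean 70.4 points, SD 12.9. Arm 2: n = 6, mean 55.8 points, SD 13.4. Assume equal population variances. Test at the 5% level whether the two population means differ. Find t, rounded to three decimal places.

Let group 1 = arm 1, group 2 = arm 2. H0: μ_1 = μ_2; H1: μ_1 ≠ μ_2 (two-sample pooled-variance t-test, two-sided).
s_p² = [(6−1)·12.9² + (6−1)·13.4²]/(6+6−2) = 172.985
t = (70.4 − 55.8)/√[172.985·(1/6 + 1/6)] = 1.923
df = n₁ + n₂ − 2 = 10
Two-sided p-value ≈ 0.083
Since p ≈ 0.083 > α = 0.05, fail to reject H0; the data do not provide sufficient evidence against H0.

1.923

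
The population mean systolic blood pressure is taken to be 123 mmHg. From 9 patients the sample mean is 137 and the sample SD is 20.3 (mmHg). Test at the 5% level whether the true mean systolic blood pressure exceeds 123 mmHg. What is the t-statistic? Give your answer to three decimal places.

2.069

H0: μ = 123; H1: μ > 123 (one-sample t-test, right-tailed).
t = (x̄ − μ₀)/(s/√n) = (137 − 123)/(20.3/√9) = 2.069
df = n − 1 = 8
p-value = P(T ≥ 2.069) ≈ 0.036
Since p ≈ 0.036 < α = 0.05, reject H0; the evidence is statistically significant.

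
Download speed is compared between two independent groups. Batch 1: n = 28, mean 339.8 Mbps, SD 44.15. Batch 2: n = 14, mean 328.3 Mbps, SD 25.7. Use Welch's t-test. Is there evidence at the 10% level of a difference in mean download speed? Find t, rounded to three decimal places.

Let group 1 = batch 1, group 2 = batch 2. H0: μ_1 = μ_2; H1: μ_1 ≠ μ_2 (Welch's two-sample t-test, two-sided).
t = (x̄_1 − x̄_2)/√(s_1²/n_1 + s_2²/n_2) = (339.8 − 328.3)/√(44.15²/28 + 25.7²/14) = 1.064
Welch–Satterthwaite df ≈ 38.90
Two-sided p-value ≈ 0.2938
Since p ≈ 0.2938 > α = 0.1, fail to reject H0; the evidence is not statistically significant.

1.064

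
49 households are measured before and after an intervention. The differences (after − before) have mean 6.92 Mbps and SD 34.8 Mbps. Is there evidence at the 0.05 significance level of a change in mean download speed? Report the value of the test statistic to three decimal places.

1.392

H0: μ_d = 0; H1: μ_d ≠ 0 (paired t-test on the differences, two-sided).
t = d̄/(s_d/√n) = 6.92/(34.8/√49) = 1.392
df = n − 1 = 48
Two-sided p-value ≈ 0.1704
Since p ≈ 0.1704 > α = 0.05, fail to reject H0; the evidence is not statistically significant.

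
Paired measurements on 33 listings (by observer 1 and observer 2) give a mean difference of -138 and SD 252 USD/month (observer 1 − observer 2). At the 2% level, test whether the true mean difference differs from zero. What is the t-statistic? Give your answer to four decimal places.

-3.1458

H0: μ_d = 0; H1: μ_d ≠ 0 (paired t-test on the differences, two-sided).
t = d̄/(s_d/√n) = -138/(252/√33) = -3.1458
df = n − 1 = 32
Two-sided p-value ≈ 0.004
Since p ≈ 0.004 < α = 0.02, reject H0; the evidence is statistically significant.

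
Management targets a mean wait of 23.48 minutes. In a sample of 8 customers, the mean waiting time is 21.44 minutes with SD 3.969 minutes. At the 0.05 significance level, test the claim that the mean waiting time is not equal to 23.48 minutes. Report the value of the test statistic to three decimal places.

H0: μ = 23.48; H1: μ ≠ 23.48 (one-sample t-test, two-sided).
t = (x̄ − μ₀)/(s/√n) = (21.44 − 23.48)/(3.969/√8) = -1.454
df = n − 1 = 7
Two-sided p-value ≈ 0.189
Since p ≈ 0.189 > α = 0.05, fail to reject H0; the data do not provide sufficient evidence against H0.

-1.454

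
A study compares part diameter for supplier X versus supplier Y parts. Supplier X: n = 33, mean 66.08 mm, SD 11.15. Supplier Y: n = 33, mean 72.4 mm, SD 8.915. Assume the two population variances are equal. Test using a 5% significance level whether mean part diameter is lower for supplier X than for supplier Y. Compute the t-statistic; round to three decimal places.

-2.543

Let group 1 = supplier X, group 2 = supplier Y. H0: μ_1 = μ_2; H1: μ_1 < μ_2 (two-sample pooled-variance t-test, left-tailed).
s_p² = [(33−1)·11.15² + (33−1)·8.915²]/(33+33−2) = 101.9
t = (66.08 − 72.4)/√[101.9·(1/33 + 1/33)] = -2.543
df = n₁ + n₂ − 2 = 64
p-value = P(T ≤ -2.543) ≈ 0.007
Since p ≈ 0.007 < α = 0.05, reject H0; the data support H1.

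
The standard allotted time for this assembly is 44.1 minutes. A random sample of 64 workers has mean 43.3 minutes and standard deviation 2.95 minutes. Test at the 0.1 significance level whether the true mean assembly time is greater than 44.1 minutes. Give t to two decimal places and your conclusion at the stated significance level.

t = -2.17; fail to reject H0

H0: μ = 44.1; H1: μ > 44.1 (one-sample t-test, right-tailed).
t = (x̄ − μ₀)/(s/√n) = (43.3 − 44.1)/(2.95/√64) = -2.17
df = n − 1 = 63
p-value = P(T ≥ -2.17) ≈ 0.9831
Since p ≈ 0.9831 > α = 0.1, fail to reject H0; the data do not provide sufficient evidence against H0.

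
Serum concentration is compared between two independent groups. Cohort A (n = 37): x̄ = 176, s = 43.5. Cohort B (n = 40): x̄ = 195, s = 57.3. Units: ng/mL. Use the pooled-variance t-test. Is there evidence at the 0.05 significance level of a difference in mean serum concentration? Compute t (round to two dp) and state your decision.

Let group 1 = cohort A, group 2 = cohort B. H0: μ_1 = μ_2; H1: μ_1 ≠ μ_2 (two-sample pooled-variance t-test, two-sided).
s_p² = [(37−1)·43.5² + (40−1)·57.3²]/(37+40−2) = 2615.59
t = (176 − 195)/√[2615.59·(1/37 + 1/40)] = -1.63
df = n₁ + n₂ − 2 = 75
Two-sided p-value ≈ 0.1076
Since p ≈ 0.1076 > α = 0.05, fail to reject H0; the data do not provide sufficient evidence against H0.

t = -1.63; fail to reject H0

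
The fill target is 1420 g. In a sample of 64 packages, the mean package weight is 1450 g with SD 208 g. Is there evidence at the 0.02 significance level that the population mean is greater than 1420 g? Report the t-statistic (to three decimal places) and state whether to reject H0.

t = 1.154; fail to reject H0

H0: μ = 1420; H1: μ > 1420 (one-sample t-test, right-tailed).
t = (x̄ − μ₀)/(s/√n) = (1450 − 1420)/(208/√64) = 1.154
df = n − 1 = 63
p-value = P(T ≥ 1.154) ≈ 0.1265
Since p ≈ 0.1265 > α = 0.02, fail to reject H0; the evidence is not statistically significant.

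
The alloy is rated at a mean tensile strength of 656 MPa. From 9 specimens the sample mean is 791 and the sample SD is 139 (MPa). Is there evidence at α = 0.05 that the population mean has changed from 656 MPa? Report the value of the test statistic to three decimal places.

H0: μ = 656; H1: μ ≠ 656 (one-sample t-test, two-sided).
t = (x̄ − μ₀)/(s/√n) = (791 − 656)/(139/√9) = 2.914
df = n − 1 = 8
Two-sided p-value ≈ 0.019
Since p ≈ 0.019 < α = 0.05, reject H0; the evidence is statistically significant.

2.914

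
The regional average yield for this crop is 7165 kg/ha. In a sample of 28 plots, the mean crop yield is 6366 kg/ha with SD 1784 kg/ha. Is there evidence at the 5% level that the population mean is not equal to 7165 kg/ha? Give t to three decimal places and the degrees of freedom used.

H0: μ = 7165; H1: μ ≠ 7165 (one-sample t-test, two-sided).
t = (x̄ − μ₀)/(s/√n) = (6366 − 7165)/(1784/√28) = -2.370
df = n − 1 = 27
Two-sided p-value ≈ 0.0252
Since p ≈ 0.0252 < α = 0.05, reject H0; the data support H1.

t = -2.370, df = 27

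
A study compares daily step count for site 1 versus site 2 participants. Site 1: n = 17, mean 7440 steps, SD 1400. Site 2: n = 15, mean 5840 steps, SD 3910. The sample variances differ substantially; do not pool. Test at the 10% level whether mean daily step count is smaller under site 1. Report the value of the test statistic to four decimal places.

1.5022

Let group 1 = site 1, group 2 = site 2. H0: μ_1 = μ_2; H1: μ_1 < μ_2 (Welch's two-sample t-test, left-tailed).
t = (x̄_1 − x̄_2)/√(s_1²/n_1 + s_2²/n_2) = (7440 − 5840)/√(1400²/17 + 3910²/15) = 1.5022
Welch–Satterthwaite df ≈ 17.15
p-value = P(T ≤ 1.5022) ≈ 0.9244
Since p ≈ 0.9244 > α = 0.1, fail to reject H0; the evidence is not statistically significant.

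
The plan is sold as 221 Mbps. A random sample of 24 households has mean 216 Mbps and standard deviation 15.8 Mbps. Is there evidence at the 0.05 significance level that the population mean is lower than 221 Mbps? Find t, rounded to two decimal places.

-1.55

H0: μ = 221; H1: μ < 221 (one-sample t-test, left-tailed).
t = (x̄ − μ₀)/(s/√n) = (216 − 221)/(15.8/√24) = -1.55
df = n − 1 = 23
p-value = P(T ≤ -1.55) ≈ 0.067
Since p ≈ 0.067 > α = 0.05, fail to reject H0; the data do not provide sufficient evidence against H0.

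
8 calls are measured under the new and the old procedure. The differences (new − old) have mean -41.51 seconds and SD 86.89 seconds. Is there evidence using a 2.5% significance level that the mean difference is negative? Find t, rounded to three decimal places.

-1.351

H0: μ_d = 0; H1: μ_d < 0 (paired t-test on the differences, left-tailed).
t = d̄/(s_d/√n) = -41.51/(86.89/√8) = -1.351
df = n − 1 = 7
p-value = P(T ≤ -1.351) ≈ 0.1093
Since p ≈ 0.1093 > α = 0.025, fail to reject H0; the data do not provide sufficient evidence against H0.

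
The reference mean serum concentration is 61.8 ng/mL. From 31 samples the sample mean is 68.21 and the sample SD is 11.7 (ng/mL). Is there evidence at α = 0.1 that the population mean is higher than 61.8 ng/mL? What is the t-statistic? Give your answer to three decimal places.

H0: μ = 61.8; H1: μ > 61.8 (one-sample t-test, right-tailed).
t = (x̄ − μ₀)/(s/√n) = (68.21 − 61.8)/(11.7/√31) = 3.050
df = n − 1 = 30
p-value = P(T ≥ 3.050) ≈ 0.0024
Since p ≈ 0.0024 < α = 0.1, reject H0; the evidence is statistically significant.

3.050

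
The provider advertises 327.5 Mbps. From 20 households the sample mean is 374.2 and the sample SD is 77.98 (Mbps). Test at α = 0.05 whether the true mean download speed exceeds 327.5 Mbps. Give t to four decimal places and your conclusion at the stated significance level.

H0: μ = 327.5; H1: μ > 327.5 (one-sample t-test, right-tailed).
t = (x̄ − μ₀)/(s/√n) = (374.2 − 327.5)/(77.98/√20) = 2.6782
df = n − 1 = 19
p-value = P(T ≥ 2.6782) ≈ 0.007
Since p ≈ 0.007 < α = 0.05, reject H0; the data support H1.

t = 2.6782; reject H0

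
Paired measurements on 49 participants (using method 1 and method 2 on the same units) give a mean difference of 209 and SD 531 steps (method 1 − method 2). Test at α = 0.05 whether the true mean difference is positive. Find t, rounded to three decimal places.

H0: μ_d = 0; H1: μ_d > 0 (paired t-test on the differences, right-tailed).
t = d̄/(s_d/√n) = 209/(531/√49) = 2.755
df = n − 1 = 48
p-value = P(T ≥ 2.755) ≈ 0.0041
Since p ≈ 0.0041 < α = 0.05, reject H0; the evidence is statistically significant.

2.755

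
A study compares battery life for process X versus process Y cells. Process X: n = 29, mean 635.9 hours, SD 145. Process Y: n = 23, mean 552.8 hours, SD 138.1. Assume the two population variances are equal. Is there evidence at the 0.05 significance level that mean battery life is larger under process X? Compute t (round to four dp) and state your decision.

t = 2.0958; reject H0

Let group 1 = process X, group 2 = process Y. H0: μ_1 = μ_2; H1: μ_1 > μ_2 (two-sample pooled-variance t-test, right-tailed).
s_p² = [(29−1)·145² + (23−1)·138.1²]/(29+23−2) = 20165.5
t = (635.9 − 552.8)/√[20165.5·(1/29 + 1/23)] = 2.0958
df = n₁ + n₂ − 2 = 50
p-value = P(T ≥ 2.0958) ≈ 0.021
Since p ≈ 0.021 < α = 0.05, reject H0; the data support H1.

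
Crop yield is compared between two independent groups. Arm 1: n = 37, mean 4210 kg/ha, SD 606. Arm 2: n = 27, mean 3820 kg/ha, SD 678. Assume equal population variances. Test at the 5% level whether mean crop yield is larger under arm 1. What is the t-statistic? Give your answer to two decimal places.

Let group 1 = arm 1, group 2 = arm 2. H0: μ_1 = μ_2; H1: μ_1 > μ_2 (two-sample pooled-variance t-test, right-tailed).
s_p² = [(37−1)·606² + (27−1)·678²]/(37+27−2) = 406005
t = (4210 − 3820)/√[406005·(1/37 + 1/27)] = 2.42
df = n₁ + n₂ − 2 = 62
p-value = P(T ≥ 2.42) ≈ 0.0093
Since p ≈ 0.0093 < α = 0.05, reject H0; the evidence is statistically significant.

2.42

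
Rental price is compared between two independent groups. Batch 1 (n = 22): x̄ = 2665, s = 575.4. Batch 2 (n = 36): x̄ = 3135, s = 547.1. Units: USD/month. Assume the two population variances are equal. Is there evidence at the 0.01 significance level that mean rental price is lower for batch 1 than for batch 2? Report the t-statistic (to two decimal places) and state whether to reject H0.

t = -3.11; reject H0

Let group 1 = batch 1, group 2 = batch 2. H0: μ_1 = μ_2; H1: μ_1 < μ_2 (two-sample pooled-variance t-test, left-tailed).
s_p² = [(22−1)·575.4² + (36−1)·547.1²]/(22+36−2) = 311231
t = (2665 − 3135)/√[311231·(1/22 + 1/36)] = -3.11
df = n₁ + n₂ − 2 = 56
p-value = P(T ≤ -3.11) ≈ 0.0015
Since p ≈ 0.0015 < α = 0.01, reject H0; the data support H1.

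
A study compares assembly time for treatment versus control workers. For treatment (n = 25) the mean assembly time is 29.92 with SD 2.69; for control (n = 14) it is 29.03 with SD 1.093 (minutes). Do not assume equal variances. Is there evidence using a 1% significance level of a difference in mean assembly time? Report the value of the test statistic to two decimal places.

Let group 1 = treatment, group 2 = control. H0: μ_1 = μ_2; H1: μ_1 ≠ μ_2 (Welch's two-sample t-test, two-sided).
t = (x̄_1 − x̄_2)/√(s_1²/n_1 + s_2²/n_2) = (29.92 − 29.03)/√(2.69²/25 + 1.093²/14) = 1.45
Welch–Satterthwaite df ≈ 34.67
Two-sided p-value ≈ 0.155
Since p ≈ 0.155 > α = 0.01, fail to reject H0; the evidence is not statistically significant.

1.45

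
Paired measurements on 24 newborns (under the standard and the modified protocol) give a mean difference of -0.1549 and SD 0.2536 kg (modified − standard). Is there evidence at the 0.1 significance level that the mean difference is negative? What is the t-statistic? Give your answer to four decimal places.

H0: μ_d = 0; H1: μ_d < 0 (paired t-test on the differences, left-tailed).
t = d̄/(s_d/√n) = -0.1549/(0.2536/√24) = -2.9923
df = n − 1 = 23
p-value = P(T ≤ -2.9923) ≈ 0.003
Since p ≈ 0.003 < α = 0.1, reject H0; the evidence is statistically significant.

-2.9923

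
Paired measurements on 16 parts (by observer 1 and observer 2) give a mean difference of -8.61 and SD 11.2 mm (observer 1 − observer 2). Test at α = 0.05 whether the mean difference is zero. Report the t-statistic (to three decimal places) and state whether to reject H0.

H0: μ_d = 0; H1: μ_d ≠ 0 (paired t-test on the differences, two-sided).
t = d̄/(s_d/√n) = -8.61/(11.2/√16) = -3.075
df = n − 1 = 15
Two-sided p-value ≈ 0.0077
Since p ≈ 0.0077 < α = 0.05, reject H0; the data support H1.

t = -3.075; reject H0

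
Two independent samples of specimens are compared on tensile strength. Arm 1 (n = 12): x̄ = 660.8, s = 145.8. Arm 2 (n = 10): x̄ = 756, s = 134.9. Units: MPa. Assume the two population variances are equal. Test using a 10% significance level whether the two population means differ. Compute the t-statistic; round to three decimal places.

-1.577

Let group 1 = arm 1, group 2 = arm 2. H0: μ_1 = μ_2; H1: μ_1 ≠ μ_2 (two-sample pooled-variance t-test, two-sided).
s_p² = [(12−1)·145.8² + (10−1)·134.9²]/(12+10−2) = 19880.8
t = (660.8 − 756)/√[19880.8·(1/12 + 1/10)] = -1.577
df = n₁ + n₂ − 2 = 20
Two-sided p-value ≈ 0.1305
Since p ≈ 0.1305 > α = 0.1, fail to reject H0; the data do not provide sufficient evidence against H0.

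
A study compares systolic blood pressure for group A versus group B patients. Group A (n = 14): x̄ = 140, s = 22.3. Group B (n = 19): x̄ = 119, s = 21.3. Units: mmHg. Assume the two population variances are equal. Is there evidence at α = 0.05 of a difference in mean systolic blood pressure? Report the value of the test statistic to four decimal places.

Let group 1 = group A, group 2 = group B. H0: μ_1 = μ_2; H1: μ_1 ≠ μ_2 (two-sample pooled-variance t-test, two-sided).
s_p² = [(14−1)·22.3² + (19−1)·21.3²]/(14+19−2) = 471.974
t = (140 − 119)/√[471.974·(1/14 + 1/19)] = 2.7444
df = n₁ + n₂ − 2 = 31
Two-sided p-value ≈ 0.0100
Since p ≈ 0.0100 < α = 0.05, reject H0; the data support H1.

2.7444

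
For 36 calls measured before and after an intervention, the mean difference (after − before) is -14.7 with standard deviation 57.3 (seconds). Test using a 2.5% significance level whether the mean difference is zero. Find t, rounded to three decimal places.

-1.539

H0: μ_d = 0; H1: μ_d ≠ 0 (paired t-test on the differences, two-sided).
t = d̄/(s_d/√n) = -14.7/(57.3/√36) = -1.539
df = n − 1 = 35
Two-sided p-value ≈ 0.133
Since p ≈ 0.133 > α = 0.025, fail to reject H0; the evidence is not statistically significant.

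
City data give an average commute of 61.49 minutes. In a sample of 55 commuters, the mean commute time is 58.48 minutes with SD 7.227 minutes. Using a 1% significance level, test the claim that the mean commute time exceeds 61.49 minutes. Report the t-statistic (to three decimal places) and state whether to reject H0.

H0: μ = 61.49; H1: μ > 61.49 (one-sample t-test, right-tailed).
t = (x̄ − μ₀)/(s/√n) = (58.48 − 61.49)/(7.227/√55) = -3.089
df = n − 1 = 54
p-value = P(T ≥ -3.089) ≈ 0.9984
Since p ≈ 0.9984 > α = 0.01, fail to reject H0; the data do not provide sufficient evidence against H0.

t = -3.089; fail to reject H0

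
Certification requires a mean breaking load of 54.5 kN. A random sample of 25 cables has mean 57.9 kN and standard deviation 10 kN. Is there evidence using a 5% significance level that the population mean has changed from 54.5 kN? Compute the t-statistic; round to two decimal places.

H0: μ = 54.5; H1: μ ≠ 54.5 (one-sample t-test, two-sided).
t = (x̄ − μ₀)/(s/√n) = (57.9 − 54.5)/(10/√25) = 1.70
df = n − 1 = 24
Two-sided p-value ≈ 0.1021
Since p ≈ 0.1021 > α = 0.05, fail to reject H0; the evidence is not statistically significant.

1.70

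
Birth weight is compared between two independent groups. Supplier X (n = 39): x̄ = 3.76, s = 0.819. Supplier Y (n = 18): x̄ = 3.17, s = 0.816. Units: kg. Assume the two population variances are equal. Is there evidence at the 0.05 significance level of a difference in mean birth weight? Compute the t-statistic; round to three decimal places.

Let group 1 = supplier X, group 2 = supplier Y. H0: μ_1 = μ_2; H1: μ_1 ≠ μ_2 (two-sample pooled-variance t-test, two-sided).
s_p² = [(39−1)·0.819² + (18−1)·0.816²]/(39+18−2) = 0.669245
t = (3.76 − 3.17)/√[0.669245·(1/39 + 1/18)] = 2.531
df = n₁ + n₂ − 2 = 55
Two-sided p-value ≈ 0.014
Since p ≈ 0.014 < α = 0.05, reject H0; the data support H1.

2.531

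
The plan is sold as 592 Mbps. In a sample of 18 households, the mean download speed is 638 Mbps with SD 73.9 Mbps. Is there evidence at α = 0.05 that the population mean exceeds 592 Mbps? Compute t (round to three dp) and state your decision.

t = 2.641; reject H0

H0: μ = 592; H1: μ > 592 (one-sample t-test, right-tailed).
t = (x̄ − μ₀)/(s/√n) = (638 − 592)/(73.9/√18) = 2.641
df = n − 1 = 17
p-value = P(T ≥ 2.641) ≈ 0.009
Since p ≈ 0.009 < α = 0.05, reject H0; the evidence is statistically significant.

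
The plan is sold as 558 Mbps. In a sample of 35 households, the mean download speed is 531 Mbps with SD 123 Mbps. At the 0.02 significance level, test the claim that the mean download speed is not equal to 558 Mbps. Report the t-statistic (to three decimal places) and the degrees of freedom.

H0: μ = 558; H1: μ ≠ 558 (one-sample t-test, two-sided).
t = (x̄ − μ₀)/(s/√n) = (531 − 558)/(123/√35) = -1.299
df = n − 1 = 34
Two-sided p-value ≈ 0.2028
Since p ≈ 0.2028 > α = 0.02, fail to reject H0; the data do not provide sufficient evidence against H0.

t = -1.299, df = 34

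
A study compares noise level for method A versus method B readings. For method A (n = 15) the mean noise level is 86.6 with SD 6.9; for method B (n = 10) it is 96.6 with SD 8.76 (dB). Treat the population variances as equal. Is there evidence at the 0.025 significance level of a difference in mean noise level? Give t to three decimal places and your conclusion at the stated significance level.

t = -3.189; reject H0

Let group 1 = method A, group 2 = method B. H0: μ_1 = μ_2; H1: μ_1 ≠ μ_2 (two-sample pooled-variance t-test, two-sided).
s_p² = [(15−1)·6.9² + (10−1)·8.76²]/(15+10−2) = 59.0078
t = (86.6 − 96.6)/√[59.0078·(1/15 + 1/10)] = -3.189
df = n₁ + n₂ − 2 = 23
Two-sided p-value ≈ 0.004
Since p ≈ 0.004 < α = 0.025, reject H0; the data support H1.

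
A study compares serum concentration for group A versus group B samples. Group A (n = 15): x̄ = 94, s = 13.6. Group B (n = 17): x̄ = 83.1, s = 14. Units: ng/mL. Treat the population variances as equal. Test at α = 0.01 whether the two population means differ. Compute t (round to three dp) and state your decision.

t = 2.227; fail to reject H0

Let group 1 = group A, group 2 = group B. H0: μ_1 = μ_2; H1: μ_1 ≠ μ_2 (two-sample pooled-variance t-test, two-sided).
s_p² = [(15−1)·13.6² + (17−1)·14²]/(15+17−2) = 190.848
t = (94 − 83.1)/√[190.848·(1/15 + 1/17)] = 2.227
df = n₁ + n₂ − 2 = 30
Two-sided p-value ≈ 0.0336
Since p ≈ 0.0336 > α = 0.01, fail to reject H0; the data do not provide sufficient evidence against H0.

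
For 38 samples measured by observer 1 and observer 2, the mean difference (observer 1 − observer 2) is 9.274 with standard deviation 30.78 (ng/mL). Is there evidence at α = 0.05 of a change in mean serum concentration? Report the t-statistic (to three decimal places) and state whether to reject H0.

t = 1.857; fail to reject H0

H0: μ_d = 0; H1: μ_d ≠ 0 (paired t-test on the differences, two-sided).
t = d̄/(s_d/√n) = 9.274/(30.78/√38) = 1.857
df = n − 1 = 37
Two-sided p-value ≈ 0.071
Since p ≈ 0.071 > α = 0.05, fail to reject H0; the evidence is not statistically significant.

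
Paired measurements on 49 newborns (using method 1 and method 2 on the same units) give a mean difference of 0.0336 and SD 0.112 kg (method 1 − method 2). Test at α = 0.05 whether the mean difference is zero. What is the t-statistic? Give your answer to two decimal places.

H0: μ_d = 0; H1: μ_d ≠ 0 (paired t-test on the differences, two-sided).
t = d̄/(s_d/√n) = 0.0336/(0.112/√49) = 2.10
df = n − 1 = 48
Two-sided p-value ≈ 0.0410
Since p ≈ 0.0410 < α = 0.05, reject H0; the evidence is statistically significant.

2.10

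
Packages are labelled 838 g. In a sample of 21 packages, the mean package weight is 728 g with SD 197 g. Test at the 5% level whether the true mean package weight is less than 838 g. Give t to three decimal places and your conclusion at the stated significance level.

H0: μ = 838; H1: μ < 838 (one-sample t-test, left-tailed).
t = (x̄ − μ₀)/(s/√n) = (728 − 838)/(197/√21) = -2.559
df = n − 1 = 20
p-value = P(T ≤ -2.559) ≈ 0.009
Since p ≈ 0.009 < α = 0.05, reject H0; the data support H1.

t = -2.559; reject H0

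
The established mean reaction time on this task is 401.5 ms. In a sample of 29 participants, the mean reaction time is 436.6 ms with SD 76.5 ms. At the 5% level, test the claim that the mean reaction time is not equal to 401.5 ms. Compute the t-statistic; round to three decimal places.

2.471

H0: μ = 401.5; H1: μ ≠ 401.5 (one-sample t-test, two-sided).
t = (x̄ − μ₀)/(s/√n) = (436.6 − 401.5)/(76.5/√29) = 2.471
df = n − 1 = 28
Two-sided p-value ≈ 0.0198
Since p ≈ 0.0198 < α = 0.05, reject H0; the data support H1.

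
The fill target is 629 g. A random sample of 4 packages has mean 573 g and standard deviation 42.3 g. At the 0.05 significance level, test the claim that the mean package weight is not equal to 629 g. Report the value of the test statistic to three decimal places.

-2.648

H0: μ = 629; H1: μ ≠ 629 (one-sample t-test, two-sided).
t = (x̄ − μ₀)/(s/√n) = (573 − 629)/(42.3/√4) = -2.648
df = n − 1 = 3
Two-sided p-value ≈ 0.077
Since p ≈ 0.077 > α = 0.05, fail to reject H0; the data do not provide sufficient evidence against H0.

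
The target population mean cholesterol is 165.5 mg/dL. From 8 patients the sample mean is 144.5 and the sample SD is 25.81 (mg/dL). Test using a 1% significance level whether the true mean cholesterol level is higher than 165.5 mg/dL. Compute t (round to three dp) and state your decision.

H0: μ = 165.5; H1: μ > 165.5 (one-sample t-test, right-tailed).
t = (x̄ − μ₀)/(s/√n) = (144.5 − 165.5)/(25.81/√8) = -2.301
df = n − 1 = 7
p-value = P(T ≥ -2.301) ≈ 0.973
Since p ≈ 0.973 > α = 0.01, fail to reject H0; the evidence is not statistically significant.

t = -2.301; fail to reject H0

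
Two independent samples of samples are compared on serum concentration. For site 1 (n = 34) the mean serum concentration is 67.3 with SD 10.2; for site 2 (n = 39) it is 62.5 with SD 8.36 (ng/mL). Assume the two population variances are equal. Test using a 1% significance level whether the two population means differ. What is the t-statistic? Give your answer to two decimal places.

Let group 1 = site 1, group 2 = site 2. H0: μ_1 = μ_2; H1: μ_1 ≠ μ_2 (two-sample pooled-variance t-test, two-sided).
s_p² = [(34−1)·10.2² + (39−1)·8.36²]/(34+39−2) = 85.7623
t = (67.3 − 62.5)/√[85.7623·(1/34 + 1/39)] = 2.21
df = n₁ + n₂ − 2 = 71
Two-sided p-value ≈ 0.0304
Since p ≈ 0.0304 > α = 0.01, fail to reject H0; the data do not provide sufficient evidence against H0.

2.21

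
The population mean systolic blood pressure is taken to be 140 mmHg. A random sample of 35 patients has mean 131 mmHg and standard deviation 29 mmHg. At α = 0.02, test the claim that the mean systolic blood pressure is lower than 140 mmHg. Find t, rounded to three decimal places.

H0: μ = 140; H1: μ < 140 (one-sample t-test, left-tailed).
t = (x̄ − μ₀)/(s/√n) = (131 − 140)/(29/√35) = -1.836
df = n − 1 = 34
p-value = P(T ≤ -1.836) ≈ 0.0376
Since p ≈ 0.0376 > α = 0.02, fail to reject H0; the evidence is not statistically significant.

-1.836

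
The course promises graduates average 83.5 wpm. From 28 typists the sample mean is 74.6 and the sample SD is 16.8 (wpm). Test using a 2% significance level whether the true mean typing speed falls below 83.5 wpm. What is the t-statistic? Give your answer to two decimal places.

-2.80

H0: μ = 83.5; H1: μ < 83.5 (one-sample t-test, left-tailed).
t = (x̄ − μ₀)/(s/√n) = (74.6 − 83.5)/(16.8/√28) = -2.80
df = n − 1 = 27
p-value = P(T ≤ -2.80) ≈ 0.0046
Since p ≈ 0.0046 < α = 0.02, reject H0; the data support H1.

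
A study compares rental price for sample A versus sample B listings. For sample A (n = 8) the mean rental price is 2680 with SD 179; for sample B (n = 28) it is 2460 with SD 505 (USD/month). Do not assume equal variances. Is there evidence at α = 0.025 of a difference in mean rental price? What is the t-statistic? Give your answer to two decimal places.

1.92

Let group 1 = sample A, group 2 = sample B. H0: μ_1 = μ_2; H1: μ_1 ≠ μ_2 (Welch's two-sample t-test, two-sided).
t = (x̄_1 − x̄_2)/√(s_1²/n_1 + s_2²/n_2) = (2680 − 2460)/√(179²/8 + 505²/28) = 1.92
Welch–Satterthwaite df ≈ 32.06
Two-sided p-value ≈ 0.064
Since p ≈ 0.064 > α = 0.025, fail to reject H0; the evidence is not statistically significant.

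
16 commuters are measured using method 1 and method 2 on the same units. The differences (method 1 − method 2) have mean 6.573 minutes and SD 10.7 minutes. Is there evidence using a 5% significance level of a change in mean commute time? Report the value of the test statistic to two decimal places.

H0: μ_d = 0; H1: μ_d ≠ 0 (paired t-test on the differences, two-sided).
t = d̄/(s_d/√n) = 6.573/(10.7/√16) = 2.46
df = n − 1 = 15
Two-sided p-value ≈ 0.027
Since p ≈ 0.027 < α = 0.05, reject H0; the evidence is statistically significant.

2.46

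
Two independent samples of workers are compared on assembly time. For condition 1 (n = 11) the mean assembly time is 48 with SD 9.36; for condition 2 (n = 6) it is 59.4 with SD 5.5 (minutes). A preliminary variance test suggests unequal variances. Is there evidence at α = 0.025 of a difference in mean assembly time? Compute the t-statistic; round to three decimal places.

-3.161

Let group 1 = condition 1, group 2 = condition 2. H0: μ_1 = μ_2; H1: μ_1 ≠ μ_2 (Welch's two-sample t-test, two-sided).
t = (x̄_1 − x̄_2)/√(s_1²/n_1 + s_2²/n_2) = (48 − 59.4)/√(9.36²/11 + 5.5²/6) = -3.161
Welch–Satterthwaite df ≈ 14.80
Two-sided p-value ≈ 0.0065
Since p ≈ 0.0065 < α = 0.025, reject H0; the evidence is statistically significant.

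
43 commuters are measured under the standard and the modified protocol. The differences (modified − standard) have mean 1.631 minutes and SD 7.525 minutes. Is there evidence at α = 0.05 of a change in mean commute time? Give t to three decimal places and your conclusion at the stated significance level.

H0: μ_d = 0; H1: μ_d ≠ 0 (paired t-test on the differences, two-sided).
t = d̄/(s_d/√n) = 1.631/(7.525/√43) = 1.421
df = n − 1 = 42
Two-sided p-value ≈ 0.163
Since p ≈ 0.163 > α = 0.05, fail to reject H0; the evidence is not statistically significant.

t = 1.421; fail to reject H0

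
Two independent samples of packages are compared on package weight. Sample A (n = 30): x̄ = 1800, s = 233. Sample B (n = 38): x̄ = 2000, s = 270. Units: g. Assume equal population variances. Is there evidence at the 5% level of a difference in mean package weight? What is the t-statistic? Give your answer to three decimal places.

Let group 1 = sample A, group 2 = sample B. H0: μ_1 = μ_2; H1: μ_1 ≠ μ_2 (two-sample pooled-variance t-test, two-sided).
s_p² = [(30−1)·233² + (38−1)·270²]/(30+38−2) = 64722.4
t = (1800 − 2000)/√[64722.4·(1/30 + 1/38)] = -3.219
df = n₁ + n₂ − 2 = 66
Two-sided p-value ≈ 0.002
Since p ≈ 0.002 < α = 0.05, reject H0; the evidence is statistically significant.

-3.219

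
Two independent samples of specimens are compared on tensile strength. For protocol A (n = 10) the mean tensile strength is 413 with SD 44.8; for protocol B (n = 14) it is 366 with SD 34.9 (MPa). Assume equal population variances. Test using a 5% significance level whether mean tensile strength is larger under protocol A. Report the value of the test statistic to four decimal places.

2.8919

Let group 1 = protocol A, group 2 = protocol B. H0: μ_1 = μ_2; H1: μ_1 > μ_2 (two-sample pooled-variance t-test, right-tailed).
s_p² = [(10−1)·44.8² + (14−1)·34.9²]/(10+14−2) = 1540.79
t = (413 − 366)/√[1540.79·(1/10 + 1/14)] = 2.8919
df = n₁ + n₂ − 2 = 22
p-value = P(T ≥ 2.8919) ≈ 0.0042
Since p ≈ 0.0042 < α = 0.05, reject H0; the evidence is statistically significant.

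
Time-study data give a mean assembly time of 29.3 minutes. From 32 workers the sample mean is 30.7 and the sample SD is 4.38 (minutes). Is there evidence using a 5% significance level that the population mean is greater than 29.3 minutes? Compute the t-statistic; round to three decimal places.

H0: μ = 29.3; H1: μ > 29.3 (one-sample t-test, right-tailed).
t = (x̄ − μ₀)/(s/√n) = (30.7 − 29.3)/(4.38/√32) = 1.808
df = n − 1 = 31
p-value = P(T ≥ 1.808) ≈ 0.040
Since p ≈ 0.040 < α = 0.05, reject H0; the evidence is statistically significant.

1.808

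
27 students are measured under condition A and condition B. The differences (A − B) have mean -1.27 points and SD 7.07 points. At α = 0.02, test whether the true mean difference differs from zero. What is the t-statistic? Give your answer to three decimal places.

-0.933

H0: μ_d = 0; H1: μ_d ≠ 0 (paired t-test on the differences, two-sided).
t = d̄/(s_d/√n) = -1.27/(7.07/√27) = -0.933
df = n − 1 = 26
Two-sided p-value ≈ 0.359
Since p ≈ 0.359 > α = 0.02, fail to reject H0; the data do not provide sufficient evidence against H0.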